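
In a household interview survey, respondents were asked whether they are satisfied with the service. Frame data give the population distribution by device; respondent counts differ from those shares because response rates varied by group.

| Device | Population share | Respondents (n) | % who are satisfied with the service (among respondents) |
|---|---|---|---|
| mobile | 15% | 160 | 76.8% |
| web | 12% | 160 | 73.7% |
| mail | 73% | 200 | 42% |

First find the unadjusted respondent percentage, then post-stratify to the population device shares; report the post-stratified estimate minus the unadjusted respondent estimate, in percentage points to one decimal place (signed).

Naive respondent-only estimate (weights = respondent counts):
  (160/520)×76.8 + (160/520)×73.7 + (200/520)×42 = 62.4615%
Post-stratifying to population shares instead:
  0.15×76.8 + 0.12×73.7 + 0.73×42 = 51.024%
Difference = 51.024 − 62.4615 = -11.4375 pp.

-11.4 percentage points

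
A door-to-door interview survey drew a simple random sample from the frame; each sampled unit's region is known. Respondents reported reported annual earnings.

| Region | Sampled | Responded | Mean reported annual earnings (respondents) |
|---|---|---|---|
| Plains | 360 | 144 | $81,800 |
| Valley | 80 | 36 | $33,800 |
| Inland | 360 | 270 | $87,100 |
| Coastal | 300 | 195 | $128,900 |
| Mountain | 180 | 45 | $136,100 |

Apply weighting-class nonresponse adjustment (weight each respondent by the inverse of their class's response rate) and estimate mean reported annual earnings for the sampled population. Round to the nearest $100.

$99,000

Response rates by class: Plains 144/360 = 40%, Valley 36/80 = 45%, Inland 270/360 = 75%, Coastal 195/300 = 65%, Mountain 45/180 = 25%.
Each respondent's weight = sampled/responded in their class; summing within a class gives n_sampled, so:
  Plains: 360 × 81,800 = 29,448,000
  Valley: 80 × 33,800 = 2,704,000
  Inland: 360 × 87,100 = 31,356,000
  Coastal: 300 × 128,900 = 38,670,000
  Mountain: 180 × 136,100 = 24,498,000
Adjusted estimate = 126,676,000 / 1,280 = 98965.6 → $99,000.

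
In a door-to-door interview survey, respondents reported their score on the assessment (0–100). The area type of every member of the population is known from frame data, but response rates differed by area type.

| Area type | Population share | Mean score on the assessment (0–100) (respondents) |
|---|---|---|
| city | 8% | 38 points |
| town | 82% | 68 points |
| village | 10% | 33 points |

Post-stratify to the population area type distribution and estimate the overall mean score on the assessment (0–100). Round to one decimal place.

62.1

Post-stratification weights by population share, not respondent share:
  city: 0.08 × 38 = 3.04
  town: 0.82 × 68 = 55.76
  village: 0.1 × 33 = 3.3
Post-stratified estimate = 62.1 → 62.1.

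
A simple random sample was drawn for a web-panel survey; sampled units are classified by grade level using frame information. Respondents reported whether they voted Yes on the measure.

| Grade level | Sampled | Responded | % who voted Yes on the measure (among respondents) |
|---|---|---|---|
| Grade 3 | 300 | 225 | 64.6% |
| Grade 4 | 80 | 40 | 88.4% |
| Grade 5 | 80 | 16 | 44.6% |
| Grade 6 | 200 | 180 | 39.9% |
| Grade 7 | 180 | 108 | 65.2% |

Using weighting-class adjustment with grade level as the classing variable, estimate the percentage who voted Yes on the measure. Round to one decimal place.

59.2%

Response rates by class: Grade 3 225/300 = 75%, Grade 4 40/80 = 50%, Grade 5 16/80 = 20%, Grade 6 180/200 = 90%, Grade 7 108/180 = 60%.
Each respondent's weight = sampled/responded in their class; summing within a class gives n_sampled, so:
  Grade 3: 300 × 64.6 = 19,380
  Grade 4: 80 × 88.4 = 7072
  Grade 5: 80 × 44.6 = 3568
  Grade 6: 200 × 39.9 = 7980
  Grade 7: 180 × 65.2 = 11,736
Adjusted estimate = 49,736 / 840 = 59.2095 → 59.2%.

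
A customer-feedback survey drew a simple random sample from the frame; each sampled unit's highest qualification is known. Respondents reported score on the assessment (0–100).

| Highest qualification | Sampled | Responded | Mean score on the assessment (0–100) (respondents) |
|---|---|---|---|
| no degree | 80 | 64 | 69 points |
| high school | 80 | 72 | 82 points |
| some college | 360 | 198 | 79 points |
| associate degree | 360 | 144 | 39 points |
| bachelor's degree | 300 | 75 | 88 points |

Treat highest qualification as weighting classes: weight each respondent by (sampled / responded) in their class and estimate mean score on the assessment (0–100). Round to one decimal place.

68.6

Class response rates: no degree 64/80 = 80%, high school 72/80 = 90%, some college 198/360 = 55%, associate degree 144/360 = 40%, bachelor's degree 75/300 = 25%.
Each respondent's weight = sampled/responded in their class; summing within a class gives n_sampled, so:
  no degree: 80 × 69 = 5520
  high school: 80 × 82 = 6560
  some college: 360 × 79 = 28,440
  associate degree: 360 × 39 = 14,040
  bachelor's degree: 300 × 88 = 26,400
Adjusted estimate = 80,960 / 1,180 = 68.6102 → 68.6.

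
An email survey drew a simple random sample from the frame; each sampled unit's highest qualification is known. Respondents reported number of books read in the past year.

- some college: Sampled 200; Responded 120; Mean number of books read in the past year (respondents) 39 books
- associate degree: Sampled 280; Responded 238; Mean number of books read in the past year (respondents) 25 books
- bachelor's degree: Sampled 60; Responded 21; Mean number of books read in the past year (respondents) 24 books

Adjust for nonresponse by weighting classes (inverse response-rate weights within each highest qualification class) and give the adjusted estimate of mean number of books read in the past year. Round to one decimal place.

30.1

Class response rates: some college 120/200 = 60%, associate degree 238/280 = 85%, bachelor's degree 21/60 = 35%.
Each respondent's weight = sampled/responded in their class; summing within a class gives n_sampled, so:
  some college: 200 × 39 = 7800
  associate degree: 280 × 25 = 7000
  bachelor's degree: 60 × 24 = 1440
Adjusted estimate = 16,240 / 540 = 30.0741 → 30.1.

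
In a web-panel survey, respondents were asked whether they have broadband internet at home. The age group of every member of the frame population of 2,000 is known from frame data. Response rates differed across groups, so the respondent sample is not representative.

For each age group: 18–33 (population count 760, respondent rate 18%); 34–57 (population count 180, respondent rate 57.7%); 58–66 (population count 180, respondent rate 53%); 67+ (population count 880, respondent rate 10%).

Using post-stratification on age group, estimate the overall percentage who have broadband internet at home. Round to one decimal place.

Each cell contributes population-share × respondent value:
  18–33: (760/2,000) × 18 = 6.84
  34–57: (180/2,000) × 57.7 = 5.193
  58–66: (180/2,000) × 53 = 4.77
  67+: (880/2,000) × 10 = 4.4
Post-stratified estimate = 21.203 → 21.2%.

21.2%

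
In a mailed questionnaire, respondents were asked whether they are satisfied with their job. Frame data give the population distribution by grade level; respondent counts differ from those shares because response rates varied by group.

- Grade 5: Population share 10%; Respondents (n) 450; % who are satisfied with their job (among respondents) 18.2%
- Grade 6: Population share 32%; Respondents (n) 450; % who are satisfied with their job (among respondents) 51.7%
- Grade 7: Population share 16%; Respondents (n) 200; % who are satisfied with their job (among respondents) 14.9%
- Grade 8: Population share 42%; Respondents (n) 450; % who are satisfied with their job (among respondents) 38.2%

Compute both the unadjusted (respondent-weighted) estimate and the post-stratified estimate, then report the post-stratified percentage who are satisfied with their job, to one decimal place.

36.8%

Without adjustment, the pooled respondent share is:
  (450/1550)×18.2 + (450/1550)×51.7 + (200/1550)×14.9 + (450/1550)×38.2 = 33.3065%
Reweighting by population grade level shares:
  0.1×18.2 + 0.32×51.7 + 0.16×14.9 + 0.42×38.2 = 36.792%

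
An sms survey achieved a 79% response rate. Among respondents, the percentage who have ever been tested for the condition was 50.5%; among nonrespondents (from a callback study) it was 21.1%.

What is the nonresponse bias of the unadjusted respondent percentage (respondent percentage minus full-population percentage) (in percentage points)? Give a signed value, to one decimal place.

+6.2 percentage points

Nonresponse fraction = 1 − 0.79 = 0.21.
Bias = (nonresponse fraction) × (respondent percentage − nonrespondent percentage)
     = 0.21 × (50.5 − 21.1) = 0.21 × 29.4 = 6.174.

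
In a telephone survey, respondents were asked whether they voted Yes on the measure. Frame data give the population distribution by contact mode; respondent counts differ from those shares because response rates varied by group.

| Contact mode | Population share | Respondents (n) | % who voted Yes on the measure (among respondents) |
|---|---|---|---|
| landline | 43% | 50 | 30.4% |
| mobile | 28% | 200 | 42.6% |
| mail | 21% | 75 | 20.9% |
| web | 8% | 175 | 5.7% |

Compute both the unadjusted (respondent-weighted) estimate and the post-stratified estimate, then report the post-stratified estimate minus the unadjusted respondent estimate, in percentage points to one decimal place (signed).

Unadjusted (pooled respondent) estimate weights by respondent counts:
  (50/500)×30.4 + (200/500)×42.6 + (75/500)×20.9 + (175/500)×5.7 = 25.21%
Post-stratified estimate weights by population shares:
  0.43×30.4 + 0.28×42.6 + 0.21×20.9 + 0.08×5.7 = 29.845%
Difference = 29.845 − 25.21 = 4.635 pp.

+4.6 percentage points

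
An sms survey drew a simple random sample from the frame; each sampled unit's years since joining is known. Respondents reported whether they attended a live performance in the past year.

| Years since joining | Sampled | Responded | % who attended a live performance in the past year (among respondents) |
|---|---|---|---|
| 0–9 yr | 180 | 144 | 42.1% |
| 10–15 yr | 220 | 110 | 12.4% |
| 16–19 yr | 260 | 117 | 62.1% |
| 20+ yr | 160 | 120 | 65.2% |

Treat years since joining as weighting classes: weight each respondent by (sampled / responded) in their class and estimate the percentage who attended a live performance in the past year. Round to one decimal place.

45.0%

Response rates by class: 0–9 yr 144/180 = 80%, 10–15 yr 110/220 = 50%, 16–19 yr 117/260 = 45%, 20+ yr 120/160 = 75%.
Weighting each respondent by the inverse class response rate inflates each class back to its sampled size, so the class weight is n_sampled:
  0–9 yr: 180 × 42.1 = 7578
  10–15 yr: 220 × 12.4 = 2728
  16–19 yr: 260 × 62.1 = 16,146
  20+ yr: 160 × 65.2 = 10,432
Adjusted estimate = 36,884 / 820 = 44.9805 → 45.0%.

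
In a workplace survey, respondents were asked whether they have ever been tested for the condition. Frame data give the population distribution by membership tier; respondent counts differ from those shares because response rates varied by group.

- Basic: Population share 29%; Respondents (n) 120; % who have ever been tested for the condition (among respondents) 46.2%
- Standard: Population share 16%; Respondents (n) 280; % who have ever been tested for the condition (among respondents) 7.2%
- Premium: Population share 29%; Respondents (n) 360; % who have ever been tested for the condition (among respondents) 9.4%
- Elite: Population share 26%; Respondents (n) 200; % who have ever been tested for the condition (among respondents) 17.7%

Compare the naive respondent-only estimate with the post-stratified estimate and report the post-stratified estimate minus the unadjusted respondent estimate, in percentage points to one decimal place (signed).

+6.8 percentage points

Unadjusted (pooled respondent) estimate weights by respondent counts:
  (120/960)×46.2 + (280/960)×7.2 + (360/960)×9.4 + (200/960)×17.7 = 15.0875%
Post-stratified estimate weights by population shares:
  0.29×46.2 + 0.16×7.2 + 0.29×9.4 + 0.26×17.7 = 21.878%
Difference = 21.878 − 15.0875 = 6.7905 pp.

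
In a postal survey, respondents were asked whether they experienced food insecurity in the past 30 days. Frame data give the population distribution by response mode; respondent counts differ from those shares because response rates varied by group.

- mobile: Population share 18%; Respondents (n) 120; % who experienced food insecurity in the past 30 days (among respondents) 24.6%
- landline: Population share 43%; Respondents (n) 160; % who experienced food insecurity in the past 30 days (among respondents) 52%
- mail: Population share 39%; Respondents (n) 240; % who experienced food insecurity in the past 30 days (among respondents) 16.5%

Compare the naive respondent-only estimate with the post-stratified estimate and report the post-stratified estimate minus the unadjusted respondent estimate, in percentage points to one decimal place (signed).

Unadjusted (pooled respondent) estimate weights by respondent counts:
  (120/520)×24.6 + (160/520)×52 + (240/520)×16.5 = 29.2923%
Reweighting by population response mode shares:
  0.18×24.6 + 0.43×52 + 0.39×16.5 = 33.223%
Difference = 33.223 − 29.2923 = 3.9307 pp.

+3.9 percentage points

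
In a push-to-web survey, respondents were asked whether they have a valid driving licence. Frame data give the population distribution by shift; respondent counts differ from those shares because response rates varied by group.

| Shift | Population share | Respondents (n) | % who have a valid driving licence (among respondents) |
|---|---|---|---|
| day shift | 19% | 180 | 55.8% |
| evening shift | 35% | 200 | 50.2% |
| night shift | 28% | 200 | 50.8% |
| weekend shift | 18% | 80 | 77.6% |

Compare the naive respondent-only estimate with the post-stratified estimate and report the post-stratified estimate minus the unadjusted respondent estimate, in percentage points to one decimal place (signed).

Without adjustment, the pooled respondent share is:
  (180/660)×55.8 + (200/660)×50.2 + (200/660)×50.8 + (80/660)×77.6 = 55.2303%
Post-stratifying to population shares instead:
  0.19×55.8 + 0.35×50.2 + 0.28×50.8 + 0.18×77.6 = 56.364%
Difference = 56.364 − 55.2303 = 1.1337 pp.

+1.1 percentage points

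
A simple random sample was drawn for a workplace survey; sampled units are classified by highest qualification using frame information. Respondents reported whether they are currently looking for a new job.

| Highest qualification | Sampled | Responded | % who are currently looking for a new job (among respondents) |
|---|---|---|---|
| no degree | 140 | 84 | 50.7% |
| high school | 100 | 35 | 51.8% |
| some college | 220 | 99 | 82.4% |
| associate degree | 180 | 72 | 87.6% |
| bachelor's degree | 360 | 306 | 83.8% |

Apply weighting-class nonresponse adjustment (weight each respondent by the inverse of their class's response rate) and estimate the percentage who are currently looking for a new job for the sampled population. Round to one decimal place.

Response rates by class: no degree 84/140 = 60%, high school 35/100 = 35%, some college 99/220 = 45%, associate degree 72/180 = 40%, bachelor's degree 306/360 = 85%.
Weighting each respondent by the inverse class response rate inflates each class back to its sampled size, so the class weight is n_sampled:
  no degree: 140 × 50.7 = 7098
  high school: 100 × 51.8 = 5180
  some college: 220 × 82.4 = 18,128
  associate degree: 180 × 87.6 = 15768
  bachelor's degree: 360 × 83.8 = 30,168
Adjusted estimate = 76,342 / 1,000 = 76.342 → 76.3%.

76.3%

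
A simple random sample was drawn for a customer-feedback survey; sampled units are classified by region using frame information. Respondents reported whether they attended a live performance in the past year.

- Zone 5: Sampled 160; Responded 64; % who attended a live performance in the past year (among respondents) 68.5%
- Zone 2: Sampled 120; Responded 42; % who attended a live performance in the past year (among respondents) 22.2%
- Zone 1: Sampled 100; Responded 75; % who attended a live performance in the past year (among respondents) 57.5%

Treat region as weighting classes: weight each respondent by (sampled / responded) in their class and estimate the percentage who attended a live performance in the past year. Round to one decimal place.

Class response rates: Zone 5 64/160 = 40%, Zone 2 42/120 = 35%, Zone 1 75/100 = 75%.
With weight = n_sampled/n_responded per class, the weighted class total is n_sampled:
  Zone 5: 160 × 68.5 = 10,960
  Zone 2: 120 × 22.2 = 2664
  Zone 1: 100 × 57.5 = 5750
Adjusted estimate = 19,374 / 380 = 50.9842 → 51.0%.

51.0%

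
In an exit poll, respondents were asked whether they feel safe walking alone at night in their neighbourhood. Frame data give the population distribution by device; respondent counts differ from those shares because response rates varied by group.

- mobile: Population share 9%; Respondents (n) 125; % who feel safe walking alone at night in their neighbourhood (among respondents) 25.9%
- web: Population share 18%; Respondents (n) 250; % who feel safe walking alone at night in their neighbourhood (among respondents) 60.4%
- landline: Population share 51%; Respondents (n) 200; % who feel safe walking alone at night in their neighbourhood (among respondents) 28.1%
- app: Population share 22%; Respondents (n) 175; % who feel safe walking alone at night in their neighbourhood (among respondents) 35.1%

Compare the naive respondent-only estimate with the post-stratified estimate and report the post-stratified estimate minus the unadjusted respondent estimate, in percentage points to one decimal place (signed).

Naive respondent-only estimate (weights = respondent counts):
  (125/750)×25.9 + (250/750)×60.4 + (200/750)×28.1 + (175/750)×35.1 = 40.1333%
Post-stratified estimate weights by population shares:
  0.09×25.9 + 0.18×60.4 + 0.51×28.1 + 0.22×35.1 = 35.256%
Difference = 35.256 − 40.1333 = -4.8773 pp.

-4.9 percentage points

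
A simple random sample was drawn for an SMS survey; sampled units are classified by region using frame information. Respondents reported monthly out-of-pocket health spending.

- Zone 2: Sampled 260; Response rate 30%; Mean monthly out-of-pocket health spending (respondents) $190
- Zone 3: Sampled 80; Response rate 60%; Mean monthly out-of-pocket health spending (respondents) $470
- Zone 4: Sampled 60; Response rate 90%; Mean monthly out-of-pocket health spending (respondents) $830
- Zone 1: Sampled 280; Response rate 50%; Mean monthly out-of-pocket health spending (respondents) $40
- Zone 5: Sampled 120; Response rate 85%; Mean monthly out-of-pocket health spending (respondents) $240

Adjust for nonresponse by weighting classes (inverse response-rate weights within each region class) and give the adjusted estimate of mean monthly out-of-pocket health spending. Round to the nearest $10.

With weight = n_sampled/n_responded per class, the weighted class total is n_sampled:
  Zone 2: 260 × 190 = 49,400
  Zone 3: 80 × 470 = 37,600
  Zone 4: 60 × 830 = 49,800
  Zone 1: 280 × 40 = 11,200
  Zone 5: 120 × 240 = 28,800
Adjusted estimate = 176,800 / 800 = 221 → $220.

$220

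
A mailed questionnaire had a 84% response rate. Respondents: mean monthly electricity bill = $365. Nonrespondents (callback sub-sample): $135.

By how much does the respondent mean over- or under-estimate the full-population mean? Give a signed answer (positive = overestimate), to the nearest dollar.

+$37

Nonresponse fraction = 1 − 0.84 = 0.16.
Bias = (nonresponse fraction) × (respondent mean − nonrespondent mean)
     = 0.16 × (365 − 135) = 0.16 × 230 = 36.8.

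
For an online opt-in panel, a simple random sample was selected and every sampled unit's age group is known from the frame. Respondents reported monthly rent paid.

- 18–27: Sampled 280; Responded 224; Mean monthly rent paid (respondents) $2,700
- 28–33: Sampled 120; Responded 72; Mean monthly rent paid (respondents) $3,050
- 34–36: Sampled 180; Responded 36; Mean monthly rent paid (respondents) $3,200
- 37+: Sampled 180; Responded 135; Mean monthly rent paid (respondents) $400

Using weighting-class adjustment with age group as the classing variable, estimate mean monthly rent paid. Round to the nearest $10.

Response rates by class: 18–27 224/280 = 80%, 28–33 72/120 = 60%, 34–36 36/180 = 20%, 37+ 135/180 = 75%.
Inverse-response-rate weighting restores each class to its sampled count, so class totals weight by n_sampled:
  18–27: 280 × 2700 = 756,000
  28–33: 120 × 3050 = 366,000
  34–36: 180 × 3200 = 576,000
  37+: 180 × 400 = 72,000
Adjusted estimate = 1,770,000 / 760 = 2328.95 → $2,330.

$2,330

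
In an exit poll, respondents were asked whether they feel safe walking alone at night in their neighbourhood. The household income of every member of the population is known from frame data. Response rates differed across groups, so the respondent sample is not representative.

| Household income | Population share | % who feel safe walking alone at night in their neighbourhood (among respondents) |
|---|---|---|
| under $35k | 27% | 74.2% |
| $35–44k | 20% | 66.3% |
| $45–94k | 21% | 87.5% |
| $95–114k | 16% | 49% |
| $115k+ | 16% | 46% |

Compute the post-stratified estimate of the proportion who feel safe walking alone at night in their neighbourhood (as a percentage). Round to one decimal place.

66.9%

Post-stratification weights by population share, not respondent share:
  under $35k: 0.27 × 74.2 = 20.034
  $35–44k: 0.2 × 66.3 = 13.26
  $45–94k: 0.21 × 87.5 = 18.375
  $95–114k: 0.16 × 49 = 7.84
  $115k+: 0.16 × 46 = 7.36
Post-stratified estimate = 66.869 → 66.9%.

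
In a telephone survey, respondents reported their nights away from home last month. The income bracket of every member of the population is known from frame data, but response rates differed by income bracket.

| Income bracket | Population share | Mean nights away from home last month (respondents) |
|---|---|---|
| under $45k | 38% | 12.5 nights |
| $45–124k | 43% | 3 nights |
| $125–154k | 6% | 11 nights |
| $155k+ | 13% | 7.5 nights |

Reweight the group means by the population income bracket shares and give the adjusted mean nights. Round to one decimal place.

Each cell contributes population-share × respondent value:
  under $45k: 0.38 × 12.5 = 4.75
  $45–124k: 0.43 × 3 = 1.29
  $125–154k: 0.06 × 11 = 0.66
  $155k+: 0.13 × 7.5 = 0.975
Post-stratified estimate = 7.675 → 7.7.

7.7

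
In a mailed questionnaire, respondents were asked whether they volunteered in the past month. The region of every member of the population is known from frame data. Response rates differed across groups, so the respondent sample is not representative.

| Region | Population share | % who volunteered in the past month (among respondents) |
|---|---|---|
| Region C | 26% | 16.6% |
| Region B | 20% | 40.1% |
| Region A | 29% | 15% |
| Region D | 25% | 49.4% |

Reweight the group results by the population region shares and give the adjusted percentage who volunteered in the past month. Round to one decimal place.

29.0%

Weight each group's respondent value by its population share:
  Region C: 0.26 × 16.6 = 4.316
  Region B: 0.2 × 40.1 = 8.02
  Region A: 0.29 × 15 = 4.35
  Region D: 0.25 × 49.4 = 12.35
Post-stratified estimate = 29.036 → 29.0%.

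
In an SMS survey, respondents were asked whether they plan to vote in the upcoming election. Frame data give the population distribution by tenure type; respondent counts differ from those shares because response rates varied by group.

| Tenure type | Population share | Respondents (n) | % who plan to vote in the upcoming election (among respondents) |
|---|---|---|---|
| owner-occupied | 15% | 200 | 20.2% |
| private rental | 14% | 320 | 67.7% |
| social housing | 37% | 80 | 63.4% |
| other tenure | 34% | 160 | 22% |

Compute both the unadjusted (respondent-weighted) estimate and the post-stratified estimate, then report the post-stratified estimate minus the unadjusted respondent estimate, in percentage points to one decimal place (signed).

Naive respondent-only estimate (weights = respondent counts):
  (200/760)×20.2 + (320/760)×67.7 + (80/760)×63.4 + (160/760)×22 = 45.1263%
Post-stratifying to population shares instead:
  0.15×20.2 + 0.14×67.7 + 0.37×63.4 + 0.34×22 = 43.446%
Difference = 43.446 − 45.1263 = -1.6803 pp.

-1.7 percentage points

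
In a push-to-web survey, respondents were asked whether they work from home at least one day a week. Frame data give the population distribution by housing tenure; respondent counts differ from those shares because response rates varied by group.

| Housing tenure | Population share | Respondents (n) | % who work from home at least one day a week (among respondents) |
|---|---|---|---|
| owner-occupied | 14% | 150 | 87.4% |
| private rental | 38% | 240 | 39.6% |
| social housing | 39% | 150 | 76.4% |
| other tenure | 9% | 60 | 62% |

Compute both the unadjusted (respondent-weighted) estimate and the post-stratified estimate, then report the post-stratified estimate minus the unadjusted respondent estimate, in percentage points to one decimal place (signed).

-0.3 percentage points

Naive respondent-only estimate (weights = respondent counts):
  (150/600)×87.4 + (240/600)×39.6 + (150/600)×76.4 + (60/600)×62 = 62.99%
Post-stratified estimate weights by population shares:
  0.14×87.4 + 0.38×39.6 + 0.39×76.4 + 0.09×62 = 62.66%
Difference = 62.66 − 62.99 = -0.33 pp.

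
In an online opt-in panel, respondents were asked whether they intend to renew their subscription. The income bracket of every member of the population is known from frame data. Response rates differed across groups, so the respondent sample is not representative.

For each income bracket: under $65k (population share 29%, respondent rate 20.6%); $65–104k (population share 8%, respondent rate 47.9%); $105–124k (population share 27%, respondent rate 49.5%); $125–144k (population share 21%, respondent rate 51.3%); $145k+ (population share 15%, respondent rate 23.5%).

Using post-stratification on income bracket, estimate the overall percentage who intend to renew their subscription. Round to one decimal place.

Each cell contributes population-share × respondent value:
  under $65k: 0.29 × 20.6 = 5.974
  $65–104k: 0.08 × 47.9 = 3.832
  $105–124k: 0.27 × 49.5 = 13.365
  $125–144k: 0.21 × 51.3 = 10.773
  $145k+: 0.15 × 23.5 = 3.525
Post-stratified estimate = 37.469 → 37.5%.

37.5%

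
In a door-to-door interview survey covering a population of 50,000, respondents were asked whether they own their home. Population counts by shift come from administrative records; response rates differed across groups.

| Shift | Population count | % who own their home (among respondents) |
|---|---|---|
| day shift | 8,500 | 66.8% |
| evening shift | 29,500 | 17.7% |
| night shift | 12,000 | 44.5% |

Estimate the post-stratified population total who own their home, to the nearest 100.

Estimated count per cell = population count × respondent percentage:
  day shift: 8,500 × 66.8% = 5678
  evening shift: 29,500 × 17.7% = 5221.5
  night shift: 12,000 × 44.5% = 5340
Estimated total = 16239.5 → 16,200.

16,200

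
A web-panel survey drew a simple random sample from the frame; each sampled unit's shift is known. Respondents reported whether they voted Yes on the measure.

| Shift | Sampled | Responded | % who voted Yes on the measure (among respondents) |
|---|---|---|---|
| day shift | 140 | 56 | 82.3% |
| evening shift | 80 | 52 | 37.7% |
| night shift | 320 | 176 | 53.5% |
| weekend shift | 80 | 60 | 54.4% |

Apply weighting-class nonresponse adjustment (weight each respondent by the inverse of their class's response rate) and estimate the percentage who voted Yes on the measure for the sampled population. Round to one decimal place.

Class response rates: day shift 56/140 = 40%, evening shift 52/80 = 65%, night shift 176/320 = 55%, weekend shift 60/80 = 75%.
Inverse-response-rate weighting restores each class to its sampled count, so class totals weight by n_sampled:
  day shift: 140 × 82.3 = 11,522
  evening shift: 80 × 37.7 = 3016
  night shift: 320 × 53.5 = 17,120
  weekend shift: 80 × 54.4 = 4352
Adjusted estimate = 36,010 / 620 = 58.0806 → 58.1%.

58.1%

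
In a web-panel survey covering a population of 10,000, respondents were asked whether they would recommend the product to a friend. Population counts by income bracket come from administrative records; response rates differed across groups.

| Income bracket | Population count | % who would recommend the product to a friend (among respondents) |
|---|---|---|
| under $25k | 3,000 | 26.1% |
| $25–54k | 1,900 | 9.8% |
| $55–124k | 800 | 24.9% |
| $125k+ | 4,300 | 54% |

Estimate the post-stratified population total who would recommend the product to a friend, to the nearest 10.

3,490

Estimated count per cell = population count × respondent percentage:
  under $25k: 3,000 × 26.1% = 783
  $25–54k: 1,900 × 9.8% = 186.2
  $55–124k: 800 × 24.9% = 199.2
  $125k+: 4,300 × 54% = 2322
Estimated total = 3490.4 → 3,490.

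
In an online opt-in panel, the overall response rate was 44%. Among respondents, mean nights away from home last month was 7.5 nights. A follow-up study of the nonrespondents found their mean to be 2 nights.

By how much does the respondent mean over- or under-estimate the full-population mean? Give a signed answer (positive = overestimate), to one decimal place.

+3.1

Nonresponse fraction = 1 − 0.44 = 0.56.
Bias = (nonresponse fraction) × (respondent mean − nonrespondent mean)
     = 0.56 × (7.5 − 2) = 0.56 × 5.5 = 3.08.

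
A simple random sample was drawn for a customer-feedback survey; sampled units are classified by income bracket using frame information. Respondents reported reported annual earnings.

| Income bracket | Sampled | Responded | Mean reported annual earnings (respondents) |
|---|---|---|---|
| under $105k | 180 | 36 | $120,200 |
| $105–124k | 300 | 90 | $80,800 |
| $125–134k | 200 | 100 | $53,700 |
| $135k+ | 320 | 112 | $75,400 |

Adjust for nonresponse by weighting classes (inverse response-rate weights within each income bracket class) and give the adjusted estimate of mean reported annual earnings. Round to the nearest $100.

Class response rates: under $105k 36/180 = 20%, $105–124k 90/300 = 30%, $125–134k 100/200 = 50%, $135k+ 112/320 = 35%.
Weighting each respondent by the inverse class response rate inflates each class back to its sampled size, so the class weight is n_sampled:
  under $105k: 180 × 120,200 = 21,636,000
  $105–124k: 300 × 80,800 = 24,240,000
  $125–134k: 200 × 53,700 = 10,740,000
  $135k+: 320 × 75,400 = 24,128,000
Adjusted estimate = 80,744,000 / 1,000 = 80,744 → $80,700.

$80,700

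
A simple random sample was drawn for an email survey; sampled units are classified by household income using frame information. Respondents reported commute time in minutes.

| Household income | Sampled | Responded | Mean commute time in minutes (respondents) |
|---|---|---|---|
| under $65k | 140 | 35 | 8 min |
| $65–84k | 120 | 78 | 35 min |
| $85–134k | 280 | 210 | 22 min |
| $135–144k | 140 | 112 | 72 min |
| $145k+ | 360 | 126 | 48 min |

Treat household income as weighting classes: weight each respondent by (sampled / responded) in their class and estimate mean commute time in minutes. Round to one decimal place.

Class response rates: under $65k 35/140 = 25%, $65–84k 78/120 = 65%, $85–134k 210/280 = 75%, $135–144k 112/140 = 80%, $145k+ 126/360 = 35%.
Each respondent's weight = sampled/responded in their class; summing within a class gives n_sampled, so:
  under $65k: 140 × 8 = 1120
  $65–84k: 120 × 35 = 4200
  $85–134k: 280 × 22 = 6160
  $135–144k: 140 × 72 = 10,080
  $145k+: 360 × 48 = 17,280
Adjusted estimate = 38,840 / 1,040 = 37.3462 → 37.3.

37.3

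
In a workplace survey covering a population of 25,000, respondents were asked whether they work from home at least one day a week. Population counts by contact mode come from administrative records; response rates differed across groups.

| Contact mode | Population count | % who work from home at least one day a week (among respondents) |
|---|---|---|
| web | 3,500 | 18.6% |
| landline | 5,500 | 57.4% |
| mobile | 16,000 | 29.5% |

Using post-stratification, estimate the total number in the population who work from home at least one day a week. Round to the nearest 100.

8,500

Estimated count per cell = population count × respondent percentage:
  web: 3,500 × 18.6% = 651
  landline: 5,500 × 57.4% = 3157
  mobile: 16,000 × 29.5% = 4720
Estimated total = 8528 → 8,500.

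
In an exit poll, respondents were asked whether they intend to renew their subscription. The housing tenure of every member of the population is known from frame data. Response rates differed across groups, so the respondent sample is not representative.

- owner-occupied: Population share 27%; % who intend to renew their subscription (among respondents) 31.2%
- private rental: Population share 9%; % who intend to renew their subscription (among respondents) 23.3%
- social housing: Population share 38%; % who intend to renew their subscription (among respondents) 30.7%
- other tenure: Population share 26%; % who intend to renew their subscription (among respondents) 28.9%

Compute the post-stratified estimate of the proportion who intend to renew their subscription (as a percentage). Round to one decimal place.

Post-stratification weights by population share, not respondent share:
  owner-occupied: 0.27 × 31.2 = 8.424
  private rental: 0.09 × 23.3 = 2.097
  social housing: 0.38 × 30.7 = 11.666
  other tenure: 0.26 × 28.9 = 7.514
Post-stratified estimate = 29.701 → 29.7%.

29.7%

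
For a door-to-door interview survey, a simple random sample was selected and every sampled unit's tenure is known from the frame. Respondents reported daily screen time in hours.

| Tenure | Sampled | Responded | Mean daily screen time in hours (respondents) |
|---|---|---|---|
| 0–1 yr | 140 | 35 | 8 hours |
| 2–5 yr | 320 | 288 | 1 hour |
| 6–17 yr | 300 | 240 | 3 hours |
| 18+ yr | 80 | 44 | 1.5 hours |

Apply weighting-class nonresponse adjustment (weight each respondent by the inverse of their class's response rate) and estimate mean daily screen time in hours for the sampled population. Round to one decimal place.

Class response rates: 0–1 yr 35/140 = 25%, 2–5 yr 288/320 = 90%, 6–17 yr 240/300 = 80%, 18+ yr 44/80 = 55%.
Each respondent's weight = sampled/responded in their class; summing within a class gives n_sampled, so:
  0–1 yr: 140 × 8 = 1120
  2–5 yr: 320 × 1 = 320
  6–17 yr: 300 × 3 = 900
  18+ yr: 80 × 1.5 = 120
Adjusted estimate = 2460 / 840 = 2.92857 → 2.9.

2.9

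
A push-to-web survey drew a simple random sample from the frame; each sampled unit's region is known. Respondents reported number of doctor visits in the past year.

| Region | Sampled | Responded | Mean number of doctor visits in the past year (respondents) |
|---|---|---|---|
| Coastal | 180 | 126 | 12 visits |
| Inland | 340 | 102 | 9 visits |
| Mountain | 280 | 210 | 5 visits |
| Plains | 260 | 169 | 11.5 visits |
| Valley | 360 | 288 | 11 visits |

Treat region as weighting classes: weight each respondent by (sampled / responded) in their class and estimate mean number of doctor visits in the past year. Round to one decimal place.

9.6

Response rates by class: Coastal 126/180 = 70%, Inland 102/340 = 30%, Mountain 210/280 = 75%, Plains 169/260 = 65%, Valley 288/360 = 80%.
Weighting each respondent by the inverse class response rate inflates each class back to its sampled size, so the class weight is n_sampled:
  Coastal: 180 × 12 = 2160
  Inland: 340 × 9 = 3060
  Mountain: 280 × 5 = 1400
  Plains: 260 × 11.5 = 2990
  Valley: 360 × 11 = 3960
Adjusted estimate = 13,570 / 1,420 = 9.55634 → 9.6.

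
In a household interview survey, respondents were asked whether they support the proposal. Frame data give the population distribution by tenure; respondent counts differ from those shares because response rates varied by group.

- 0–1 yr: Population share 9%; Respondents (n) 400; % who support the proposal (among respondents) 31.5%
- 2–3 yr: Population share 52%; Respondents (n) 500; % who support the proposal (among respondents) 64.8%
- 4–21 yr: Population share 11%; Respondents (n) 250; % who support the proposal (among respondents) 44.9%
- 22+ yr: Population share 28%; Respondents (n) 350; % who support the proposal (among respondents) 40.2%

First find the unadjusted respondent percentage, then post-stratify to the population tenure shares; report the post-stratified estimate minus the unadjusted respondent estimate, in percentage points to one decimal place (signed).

+5.9 percentage points

Unadjusted (pooled respondent) estimate weights by respondent counts:
  (400/1500)×31.5 + (500/1500)×64.8 + (250/1500)×44.9 + (350/1500)×40.2 = 46.8633%
Post-stratified estimate weights by population shares:
  0.09×31.5 + 0.52×64.8 + 0.11×44.9 + 0.28×40.2 = 52.726%
Difference = 52.726 − 46.8633 = 5.8627 pp.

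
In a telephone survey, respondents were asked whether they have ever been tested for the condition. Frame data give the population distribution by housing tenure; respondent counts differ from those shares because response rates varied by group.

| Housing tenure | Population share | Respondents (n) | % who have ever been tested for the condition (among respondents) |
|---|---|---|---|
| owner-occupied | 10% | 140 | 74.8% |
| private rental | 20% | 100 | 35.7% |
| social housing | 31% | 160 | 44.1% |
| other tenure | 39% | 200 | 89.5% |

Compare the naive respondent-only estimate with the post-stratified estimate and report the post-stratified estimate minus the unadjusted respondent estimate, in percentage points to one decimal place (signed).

-1.8 percentage points

Unadjusted (pooled respondent) estimate weights by respondent counts:
  (140/600)×74.8 + (100/600)×35.7 + (160/600)×44.1 + (200/600)×89.5 = 64.9967%
Post-stratified estimate weights by population shares:
  0.1×74.8 + 0.2×35.7 + 0.31×44.1 + 0.39×89.5 = 63.196%
Difference = 63.196 − 64.9967 = -1.8007 pp.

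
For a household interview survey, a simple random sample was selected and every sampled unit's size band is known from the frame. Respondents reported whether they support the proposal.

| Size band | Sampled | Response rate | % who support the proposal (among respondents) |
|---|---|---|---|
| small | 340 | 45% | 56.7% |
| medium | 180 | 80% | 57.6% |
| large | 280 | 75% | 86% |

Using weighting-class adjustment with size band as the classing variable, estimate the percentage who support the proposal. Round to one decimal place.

67.2%

With weight = n_sampled/n_responded per class, the weighted class total is n_sampled:
  small: 340 × 56.7 = 19,278
  medium: 180 × 57.6 = 10,368
  large: 280 × 86 = 24,080
Adjusted estimate = 53,726 / 800 = 67.1575 → 67.2%.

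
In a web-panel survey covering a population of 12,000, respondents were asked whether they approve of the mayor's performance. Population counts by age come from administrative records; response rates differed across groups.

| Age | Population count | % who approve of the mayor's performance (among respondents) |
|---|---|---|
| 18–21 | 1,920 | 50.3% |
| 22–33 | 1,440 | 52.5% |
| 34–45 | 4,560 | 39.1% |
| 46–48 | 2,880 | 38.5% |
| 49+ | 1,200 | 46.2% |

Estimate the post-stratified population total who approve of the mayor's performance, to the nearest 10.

5,170

Each cell contributes its population count × the respondent rate:
  18–21: 1,920 × 50.3% = 965.76
  22–33: 1,440 × 52.5% = 756
  34–45: 4,560 × 39.1% = 1782.96
  46–48: 2,880 × 38.5% = 1108.8
  49+: 1,200 × 46.2% = 554.4
Estimated total = 5167.92 → 5,170.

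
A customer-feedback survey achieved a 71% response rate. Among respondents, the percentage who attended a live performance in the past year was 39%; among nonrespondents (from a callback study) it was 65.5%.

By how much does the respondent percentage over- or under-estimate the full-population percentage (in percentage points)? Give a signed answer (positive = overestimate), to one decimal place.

-7.7 percentage points

Nonresponse fraction = 1 − 0.71 = 0.29.
Bias = (nonresponse fraction) × (respondent percentage − nonrespondent percentage)
     = 0.29 × (39 − 65.5) = 0.29 × -26.5 = -7.685.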